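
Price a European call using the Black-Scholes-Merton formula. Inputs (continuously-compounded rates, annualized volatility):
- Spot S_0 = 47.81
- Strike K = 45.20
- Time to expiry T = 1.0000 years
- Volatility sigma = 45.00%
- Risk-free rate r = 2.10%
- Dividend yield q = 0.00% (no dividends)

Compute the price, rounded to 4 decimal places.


Answer: Price = 10.0879

Derivation:
d1 = (ln(S/K) + (r - q + 0.5*sigma^2) * T) / (sigma * sqrt(T)) = 0.39641719
d2 = d1 - sigma * sqrt(T) = -0.05358281
exp(-rT) = 0.97921896; exp(-qT) = 1.00000000
C = S_0 * exp(-qT) * N(d1) - K * exp(-rT) * N(d2)
N(d1) = 0.65410136; N(d2) = 0.47863378
C = 47.8100 * 1.00000000 * 0.65410136 - 45.2000 * 0.97921896 * 0.47863378 = 10.0879


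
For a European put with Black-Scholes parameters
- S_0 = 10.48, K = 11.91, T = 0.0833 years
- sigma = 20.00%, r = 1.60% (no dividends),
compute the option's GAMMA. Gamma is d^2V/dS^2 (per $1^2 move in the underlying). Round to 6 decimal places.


d1 = -2.1639531636; d2 = -2.2216766424
phi(d1) = 0.0383774520; exp(-qT) = 1.0000000000; exp(-rT) = 0.9986680878
Gamma = exp(-qT) * phi(d1) / (S * sigma * sqrt(T)) = 1.0000000000 * 0.0383774520 / (10.4800 * 0.2000 * 0.2886173938) = 0.063440

Answer: Gamma = 0.063440


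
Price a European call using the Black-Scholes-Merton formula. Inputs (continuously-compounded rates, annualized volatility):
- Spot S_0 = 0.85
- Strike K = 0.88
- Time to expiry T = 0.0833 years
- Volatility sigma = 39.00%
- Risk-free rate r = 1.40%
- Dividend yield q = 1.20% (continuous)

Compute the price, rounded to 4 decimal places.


d1 = (ln(S/K) + (r - q + 0.5*sigma^2) * T) / (sigma * sqrt(T)) = -0.25038910
d2 = d1 - sigma * sqrt(T) = -0.36294988
exp(-rT) = 0.99883448; exp(-qT) = 0.99900090
C = S_0 * exp(-qT) * N(d1) - K * exp(-rT) * N(d2)
N(d1) = 0.40114323; N(d2) = 0.35832116
C = 0.8500 * 0.99900090 * 0.40114323 - 0.8800 * 0.99883448 * 0.35832116 = 0.0257

Answer: Price = 0.0257


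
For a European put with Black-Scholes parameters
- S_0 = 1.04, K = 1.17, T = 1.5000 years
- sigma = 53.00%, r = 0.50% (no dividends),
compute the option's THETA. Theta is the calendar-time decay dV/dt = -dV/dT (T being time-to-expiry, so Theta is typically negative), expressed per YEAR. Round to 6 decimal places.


d1 = 0.1546598031; d2 = -0.4944549787
phi(d1) = 0.3941994180; exp(-qT) = 1.0000000000; exp(-rT) = 0.9925280548
Theta = -S*exp(-qT)*phi(d1)*sigma/(2*sqrt(T)) + r*K*exp(-rT)*N(-d2) - q*S*exp(-qT)*N(-d1)
N(-d1) = 0.4385447605; N(-d2) = 0.6895075528; sqrt(T) = 1.2247448714
Term 1 = -1.0400 * 1.0000000000 * 0.3941994180 * 0.5300 / (2 * 1.2247448714) = -0.0887052987
Term 2 = 0.0050 * 1.1700 * 0.9925280548 * 0.6895075528 = 0.0040034802
Term 3 = 0 (no dividend yield, q = 0)
Theta = -0.0887052987 + (0.0040034802) + (0.0000000000) = -0.084702

Answer: Theta = -0.084702


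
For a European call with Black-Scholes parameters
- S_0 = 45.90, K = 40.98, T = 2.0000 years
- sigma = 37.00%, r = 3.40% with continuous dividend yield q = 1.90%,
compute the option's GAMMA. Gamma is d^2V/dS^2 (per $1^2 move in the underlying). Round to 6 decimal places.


Answer: Gamma = 0.013854

Derivation:
d1 = 0.5356448041; d2 = 0.0123857861
phi(d1) = 0.3456266229; exp(-qT) = 0.9627129409; exp(-rT) = 0.9342604736
Gamma = exp(-qT) * phi(d1) / (S * sigma * sqrt(T)) = 0.9627129409 * 0.3456266229 / (45.9000 * 0.3700 * 1.4142135624) = 0.013854


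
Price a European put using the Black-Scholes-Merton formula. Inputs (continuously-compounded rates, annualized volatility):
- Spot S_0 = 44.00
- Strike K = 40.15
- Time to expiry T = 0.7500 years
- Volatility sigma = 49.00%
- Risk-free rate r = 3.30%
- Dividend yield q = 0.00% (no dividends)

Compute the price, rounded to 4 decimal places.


Answer: Price = 4.8283

Derivation:
d1 = (ln(S/K) + (r - q + 0.5*sigma^2) * T) / (sigma * sqrt(T)) = 0.48628138
d2 = d1 - sigma * sqrt(T) = 0.06192893
exp(-rT) = 0.97555377; exp(-qT) = 1.00000000
P = K * exp(-rT) * N(-d2) - S_0 * exp(-qT) * N(-d1)
N(-d1) = 0.31338384; N(-d2) = 0.47530971
P = 40.1500 * 0.97555377 * 0.47530971 - 44.0000 * 1.00000000 * 0.31338384 = 4.8283


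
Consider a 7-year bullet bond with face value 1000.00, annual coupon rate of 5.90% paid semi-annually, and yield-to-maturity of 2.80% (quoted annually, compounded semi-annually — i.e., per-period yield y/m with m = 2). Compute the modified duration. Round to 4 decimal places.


Coupon per period c = face * coupon_rate / m = 29.500000
Periods per year m = 2; per-period yield y/m = 0.014000
Number of cashflows N = 14
Cashflows (t years, CF_t, discount factor 1/(1+y/m)^(m*t), PV):
  t = 0.5000: CF_t = 29.500000, DF = 0.986193, PV = 29.092702
  t = 1.0000: CF_t = 29.500000, DF = 0.972577, PV = 28.691028
  t = 1.5000: CF_t = 29.500000, DF = 0.959149, PV = 28.294899
  t = 2.0000: CF_t = 29.500000, DF = 0.945906, PV = 27.904240
  t = 2.5000: CF_t = 29.500000, DF = 0.932847, PV = 27.518974
  t = 3.0000: CF_t = 29.500000, DF = 0.919967, PV = 27.139028
  t = 3.5000: CF_t = 29.500000, DF = 0.907265, PV = 26.764327
  t = 4.0000: CF_t = 29.500000, DF = 0.894739, PV = 26.394800
  t = 4.5000: CF_t = 29.500000, DF = 0.882386, PV = 26.030375
  t = 5.0000: CF_t = 29.500000, DF = 0.870203, PV = 25.670981
  t = 5.5000: CF_t = 29.500000, DF = 0.858188, PV = 25.316549
  t = 6.0000: CF_t = 29.500000, DF = 0.846339, PV = 24.967011
  t = 6.5000: CF_t = 29.500000, DF = 0.834654, PV = 24.622299
  t = 7.0000: CF_t = 1029.500000, DF = 0.823130, PV = 847.412725
Price P = sum_t PV_t = 1195.819938
First compute Macaulay numerator sum_t t * PV_t:
  t * PV_t at t = 0.5000: 14.546351
  t * PV_t at t = 1.0000: 28.691028
  t * PV_t at t = 1.5000: 42.442349
  t * PV_t at t = 2.0000: 55.808480
  t * PV_t at t = 2.5000: 68.797435
  t * PV_t at t = 3.0000: 81.417083
  t * PV_t at t = 3.5000: 93.675145
  t * PV_t at t = 4.0000: 105.579200
  t * PV_t at t = 4.5000: 117.136687
  t * PV_t at t = 5.0000: 128.354905
  t * PV_t at t = 5.5000: 139.241021
  t * PV_t at t = 6.0000: 149.802067
  t * PV_t at t = 6.5000: 160.044944
  t * PV_t at t = 7.0000: 5931.889072
Macaulay duration D = 7117.425768 / 1195.819938 = 5.951921
Modified duration = D / (1 + y/m) = 5.951921 / (1 + 0.014000) = 5.869745

Answer: Modified duration = 5.8697


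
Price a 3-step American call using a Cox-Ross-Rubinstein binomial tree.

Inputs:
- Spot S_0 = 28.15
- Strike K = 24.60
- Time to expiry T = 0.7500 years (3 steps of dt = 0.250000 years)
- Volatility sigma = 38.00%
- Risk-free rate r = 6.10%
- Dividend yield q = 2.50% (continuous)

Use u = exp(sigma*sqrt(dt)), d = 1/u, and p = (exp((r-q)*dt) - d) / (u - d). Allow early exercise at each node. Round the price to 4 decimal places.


Answer: Price = V(0,0) = 5.8129

Derivation:
dt = T/N = 0.250000
u = exp(sigma*sqrt(dt)) = 1.209250; d = 1/u = 0.826959
p = (exp((r-q)*dt) - d) / (u - d) = 0.476291
Discount per step: exp(-r*dt) = 0.984866
Stock lattice S(k, i) with i counting down-moves:
  k=0: S(0,0) = 28.1500
  k=1: S(1,0) = 34.0404; S(1,1) = 23.2789
  k=2: S(2,0) = 41.1633; S(2,1) = 28.1500; S(2,2) = 19.2507
  k=3: S(3,0) = 49.7767; S(3,1) = 34.0404; S(3,2) = 23.2789; S(3,3) = 15.9195
Terminal payoffs V(N, i) = max(S_T - K, 0):
  V(3,0) = 25.176717; V(3,1) = 9.440376; V(3,2) = 0.000000; V(3,3) = 0.000000
Backward induction: V(k, i) = exp(-r*dt) * [p * V(k+1, i) + (1-p) * V(k+1, i+1)]; then take max(V_cont, immediate exercise) for American.
  V(2,0) = exp(-r*dt) * [p*25.176717 + (1-p)*9.440376] = 16.679147; exercise = 16.563311; V(2,0) = max -> 16.679147
  V(2,1) = exp(-r*dt) * [p*9.440376 + (1-p)*0.000000] = 4.428316; exercise = 3.550000; V(2,1) = max -> 4.428316
  V(2,2) = exp(-r*dt) * [p*0.000000 + (1-p)*0.000000] = 0.000000; exercise = 0.000000; V(2,2) = max -> 0.000000
  V(1,0) = exp(-r*dt) * [p*16.679147 + (1-p)*4.428316] = 10.107948; exercise = 9.440376; V(1,0) = max -> 10.107948
  V(1,1) = exp(-r*dt) * [p*4.428316 + (1-p)*0.000000] = 2.077246; exercise = 0.000000; V(1,1) = max -> 2.077246
  V(0,0) = exp(-r*dt) * [p*10.107948 + (1-p)*2.077246] = 5.812871; exercise = 3.550000; V(0,0) = max -> 5.812871


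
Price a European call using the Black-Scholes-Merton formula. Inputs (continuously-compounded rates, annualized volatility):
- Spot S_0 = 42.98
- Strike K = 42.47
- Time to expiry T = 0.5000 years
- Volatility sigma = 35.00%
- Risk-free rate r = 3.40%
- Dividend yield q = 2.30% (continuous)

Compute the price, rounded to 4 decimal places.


d1 = (ln(S/K) + (r - q + 0.5*sigma^2) * T) / (sigma * sqrt(T)) = 0.19419959
d2 = d1 - sigma * sqrt(T) = -0.05328778
exp(-rT) = 0.98314368; exp(-qT) = 0.98856587
C = S_0 * exp(-qT) * N(d1) - K * exp(-rT) * N(d2)
N(d1) = 0.57699020; N(d2) = 0.47875131
C = 42.9800 * 0.98856587 * 0.57699020 - 42.4700 * 0.98314368 * 0.47875131 = 4.5256

Answer: Price = 4.5256


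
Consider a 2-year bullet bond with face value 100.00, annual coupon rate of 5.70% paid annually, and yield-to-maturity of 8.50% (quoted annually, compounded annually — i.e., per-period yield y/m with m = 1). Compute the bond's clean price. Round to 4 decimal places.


Coupon per period c = face * coupon_rate / m = 5.700000
Periods per year m = 1; per-period yield y/m = 0.085000
Number of cashflows N = 2
Cashflows (t years, CF_t, discount factor 1/(1+y/m)^(m*t), PV):
  t = 1.0000: CF_t = 5.700000, DF = 0.921659, PV = 5.253456
  t = 2.0000: CF_t = 105.700000, DF = 0.849455, PV = 89.787424
Price P = sum_t PV_t = 95.040880

Answer: Price = 95.0409


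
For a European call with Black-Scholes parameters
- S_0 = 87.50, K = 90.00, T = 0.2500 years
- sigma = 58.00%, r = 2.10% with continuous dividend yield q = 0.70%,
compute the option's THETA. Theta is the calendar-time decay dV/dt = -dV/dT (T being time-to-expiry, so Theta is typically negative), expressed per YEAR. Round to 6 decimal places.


d1 = 0.0599280105; d2 = -0.2300719895
phi(d1) = 0.3982265492; exp(-qT) = 0.9982515304; exp(-rT) = 0.9947637572
Theta = -S*exp(-qT)*phi(d1)*sigma/(2*sqrt(T)) - r*K*exp(-rT)*N(d2) + q*S*exp(-qT)*N(d1)
N(d1) = 0.5238935146; N(d2) = 0.4090179151; sqrt(T) = 0.5000000000
Term 1 = -87.5000 * 0.9982515304 * 0.3982265492 * 0.5800 / (2 * 0.5000000000) = -20.1746608059
Term 2 = -0.0210 * 90.0000 * 0.9947637572 * 0.4090179151 = -0.7689960142
Term 3 = 0.0070 * 87.5000 * 0.9982515304 * 0.5238935146 = 0.3203237204
Theta = -20.1746608059 + (-0.7689960142) + (0.3203237204) = -20.623333

Answer: Theta = -20.623333


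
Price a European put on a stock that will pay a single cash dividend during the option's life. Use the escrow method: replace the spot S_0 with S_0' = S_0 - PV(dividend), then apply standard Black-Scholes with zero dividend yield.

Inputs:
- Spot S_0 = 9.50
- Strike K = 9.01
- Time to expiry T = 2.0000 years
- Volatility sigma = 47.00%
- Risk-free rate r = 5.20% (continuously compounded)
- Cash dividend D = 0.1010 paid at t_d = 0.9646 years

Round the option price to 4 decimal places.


PV(D) = D * exp(-r * t_d) = 0.1010 * 0.95107800 = 0.09605888
S_0' = S_0 - PV(D) = 9.5000 - 0.09605888 = 9.40394112
d1 = (ln(S_0'/K) + (r + sigma^2/2)*T) / (sigma*sqrt(T)) = 0.55318889
d2 = d1 - sigma*sqrt(T) = -0.11149148
exp(-rT) = 0.90122530
N(-d1) = 0.29006704; N(-d2) = 0.54438669
P = K * exp(-rT) * N(-d2) - S_0' * N(-d1) = 9.0100 * 0.90122530 * 0.54438669 - 9.40394112 * 0.29006704 = 1.6927

Answer: Price = 1.6927


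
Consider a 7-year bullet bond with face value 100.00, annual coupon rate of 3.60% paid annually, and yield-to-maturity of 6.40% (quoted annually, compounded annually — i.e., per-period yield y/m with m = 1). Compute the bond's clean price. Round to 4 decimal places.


Coupon per period c = face * coupon_rate / m = 3.600000
Periods per year m = 1; per-period yield y/m = 0.064000
Number of cashflows N = 7
Cashflows (t years, CF_t, discount factor 1/(1+y/m)^(m*t), PV):
  t = 1.0000: CF_t = 3.600000, DF = 0.939850, PV = 3.383459
  t = 2.0000: CF_t = 3.600000, DF = 0.883317, PV = 3.179942
  t = 3.0000: CF_t = 3.600000, DF = 0.830185, PV = 2.988668
  t = 4.0000: CF_t = 3.600000, DF = 0.780249, PV = 2.808898
  t = 5.0000: CF_t = 3.600000, DF = 0.733317, PV = 2.639942
  t = 6.0000: CF_t = 3.600000, DF = 0.689208, PV = 2.481148
  t = 7.0000: CF_t = 103.600000, DF = 0.647752, PV = 67.107083
Price P = sum_t PV_t = 84.589140

Answer: Price = 84.5891


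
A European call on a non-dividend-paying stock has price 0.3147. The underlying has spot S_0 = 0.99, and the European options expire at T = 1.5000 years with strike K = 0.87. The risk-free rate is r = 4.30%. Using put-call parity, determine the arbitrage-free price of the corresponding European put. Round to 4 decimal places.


Answer: Put price = 0.1404

Derivation:
Put-call parity: C - P = S_0 * exp(-qT) - K * exp(-rT).
S_0 * exp(-qT) = 0.9900 * 1.00000000 = 0.99000000
K * exp(-rT) = 0.8700 * 0.93753611 = 0.81565642
P = C - S*exp(-qT) + K*exp(-rT)
P = 0.3147 - 0.99000000 + 0.81565642 = 0.1404


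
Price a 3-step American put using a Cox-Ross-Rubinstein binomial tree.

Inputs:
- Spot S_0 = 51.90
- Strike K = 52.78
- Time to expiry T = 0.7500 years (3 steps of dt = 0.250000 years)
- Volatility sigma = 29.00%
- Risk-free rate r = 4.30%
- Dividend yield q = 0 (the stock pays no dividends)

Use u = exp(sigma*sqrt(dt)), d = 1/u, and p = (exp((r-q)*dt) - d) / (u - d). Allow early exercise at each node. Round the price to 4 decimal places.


Answer: Price = V(0,0) = 5.3043

Derivation:
dt = T/N = 0.250000
u = exp(sigma*sqrt(dt)) = 1.156040; d = 1/u = 0.865022
p = (exp((r-q)*dt) - d) / (u - d) = 0.500952
Discount per step: exp(-r*dt) = 0.989308
Stock lattice S(k, i) with i counting down-moves:
  k=0: S(0,0) = 51.9000
  k=1: S(1,0) = 59.9985; S(1,1) = 44.8947
  k=2: S(2,0) = 69.3606; S(2,1) = 51.9000; S(2,2) = 38.8349
  k=3: S(3,0) = 80.1836; S(3,1) = 59.9985; S(3,2) = 44.8947; S(3,3) = 33.5930
Terminal payoffs V(N, i) = max(K - S_T, 0):
  V(3,0) = 0.000000; V(3,1) = 0.000000; V(3,2) = 7.885343; V(3,3) = 19.186964
Backward induction: V(k, i) = exp(-r*dt) * [p * V(k+1, i) + (1-p) * V(k+1, i+1)]; then take max(V_cont, immediate exercise) for American.
  V(2,0) = exp(-r*dt) * [p*0.000000 + (1-p)*0.000000] = 0.000000; exercise = 0.000000; V(2,0) = max -> 0.000000
  V(2,1) = exp(-r*dt) * [p*0.000000 + (1-p)*7.885343] = 3.893088; exercise = 0.880000; V(2,1) = max -> 3.893088
  V(2,2) = exp(-r*dt) * [p*7.885343 + (1-p)*19.186964] = 13.380775; exercise = 13.945121; V(2,2) = max -> 13.945121
  V(1,0) = exp(-r*dt) * [p*0.000000 + (1-p)*3.893088] = 1.922064; exercise = 0.000000; V(1,0) = max -> 1.922064
  V(1,1) = exp(-r*dt) * [p*3.893088 + (1-p)*13.945121] = 8.814270; exercise = 7.885343; V(1,1) = max -> 8.814270
  V(0,0) = exp(-r*dt) * [p*1.922064 + (1-p)*8.814270] = 5.304277; exercise = 0.880000; V(0,0) = max -> 5.304277


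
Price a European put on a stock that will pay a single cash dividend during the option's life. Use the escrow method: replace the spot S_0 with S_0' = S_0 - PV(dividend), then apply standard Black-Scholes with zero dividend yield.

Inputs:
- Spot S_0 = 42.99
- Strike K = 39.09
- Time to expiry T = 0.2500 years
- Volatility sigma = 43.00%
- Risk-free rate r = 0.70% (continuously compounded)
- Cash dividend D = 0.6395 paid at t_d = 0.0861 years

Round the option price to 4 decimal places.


PV(D) = D * exp(-r * t_d) = 0.6395 * 0.99939748 = 0.63911469
S_0' = S_0 - PV(D) = 42.9900 - 0.63911469 = 42.35088531
d1 = (ln(S_0'/K) + (r + sigma^2/2)*T) / (sigma*sqrt(T)) = 0.48830300
d2 = d1 - sigma*sqrt(T) = 0.27330300
exp(-rT) = 0.99825153
N(-d1) = 0.31266762; N(-d2) = 0.39231015
P = K * exp(-rT) * N(-d2) - S_0' * N(-d1) = 39.0900 * 0.99825153 * 0.39231015 - 42.35088531 * 0.31266762 = 2.0668

Answer: Price = 2.0668


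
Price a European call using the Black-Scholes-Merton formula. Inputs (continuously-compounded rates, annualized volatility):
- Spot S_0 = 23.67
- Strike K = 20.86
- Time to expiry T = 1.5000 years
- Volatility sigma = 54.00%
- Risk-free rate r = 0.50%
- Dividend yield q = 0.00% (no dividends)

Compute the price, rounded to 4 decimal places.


Answer: Price = 7.3449

Derivation:
d1 = (ln(S/K) + (r - q + 0.5*sigma^2) * T) / (sigma * sqrt(T)) = 0.53310419
d2 = d1 - sigma * sqrt(T) = -0.12825804
exp(-rT) = 0.99252805; exp(-qT) = 1.00000000
C = S_0 * exp(-qT) * N(d1) - K * exp(-rT) * N(d2)
N(d1) = 0.70301927; N(d2) = 0.44897238
C = 23.6700 * 1.00000000 * 0.70301927 - 20.8600 * 0.99252805 * 0.44897238 = 7.3449


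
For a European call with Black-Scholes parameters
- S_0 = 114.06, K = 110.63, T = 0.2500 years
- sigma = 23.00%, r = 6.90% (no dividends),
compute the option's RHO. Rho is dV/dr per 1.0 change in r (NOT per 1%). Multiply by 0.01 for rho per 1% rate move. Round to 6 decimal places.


Answer: Rho = 17.393486

Derivation:
d1 = 0.4730071798; d2 = 0.3580071798
phi(d1) = 0.3567191758; exp(-qT) = 1.0000000000; exp(-rT) = 0.9828979294
N(d2) = 0.6398310298
Rho = K*T*exp(-rT)*N(d2) = 110.6300 * 0.2500 * 0.9828979294 * 0.6398310298 = 17.393486


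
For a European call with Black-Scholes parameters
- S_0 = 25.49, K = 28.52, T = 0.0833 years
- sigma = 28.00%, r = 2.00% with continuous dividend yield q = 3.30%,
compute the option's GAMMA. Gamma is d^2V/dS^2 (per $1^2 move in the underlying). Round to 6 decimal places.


Answer: Gamma = 0.076302

Derivation:
d1 = -1.3628635736; d2 = -1.4436764439
phi(d1) = 0.1576091424; exp(-qT) = 0.9972548748; exp(-rT) = 0.9983353870
Gamma = exp(-qT) * phi(d1) / (S * sigma * sqrt(T)) = 0.9972548748 * 0.1576091424 / (25.4900 * 0.2800 * 0.2886173938) = 0.076302


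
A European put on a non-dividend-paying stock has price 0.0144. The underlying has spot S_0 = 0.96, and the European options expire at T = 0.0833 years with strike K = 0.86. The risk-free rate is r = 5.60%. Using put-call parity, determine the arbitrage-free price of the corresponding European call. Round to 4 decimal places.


Answer: Call price = 0.1184

Derivation:
Put-call parity: C - P = S_0 * exp(-qT) - K * exp(-rT).
S_0 * exp(-qT) = 0.9600 * 1.00000000 = 0.96000000
K * exp(-rT) = 0.8600 * 0.99534606 = 0.85599761
C = P + S*exp(-qT) - K*exp(-rT)
C = 0.0144 + 0.96000000 - 0.85599761 = 0.1184


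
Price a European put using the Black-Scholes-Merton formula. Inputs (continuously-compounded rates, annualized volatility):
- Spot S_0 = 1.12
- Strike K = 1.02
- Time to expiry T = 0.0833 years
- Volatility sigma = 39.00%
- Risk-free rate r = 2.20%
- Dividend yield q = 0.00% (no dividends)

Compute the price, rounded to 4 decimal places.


d1 = (ln(S/K) + (r - q + 0.5*sigma^2) * T) / (sigma * sqrt(T)) = 0.90345518
d2 = d1 - sigma * sqrt(T) = 0.79089440
exp(-rT) = 0.99816908; exp(-qT) = 1.00000000
P = K * exp(-rT) * N(-d2) - S_0 * exp(-qT) * N(-d1)
N(-d1) = 0.18314218; N(-d2) = 0.21450281
P = 1.0200 * 0.99816908 * 0.21450281 - 1.1200 * 1.00000000 * 0.18314218 = 0.0133

Answer: Price = 0.0133


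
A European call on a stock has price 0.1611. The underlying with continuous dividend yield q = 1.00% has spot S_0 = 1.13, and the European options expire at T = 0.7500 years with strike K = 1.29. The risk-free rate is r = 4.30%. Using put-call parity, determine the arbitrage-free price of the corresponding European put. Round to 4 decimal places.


Put-call parity: C - P = S_0 * exp(-qT) - K * exp(-rT).
S_0 * exp(-qT) = 1.1300 * 0.99252805 = 1.12155670
K * exp(-rT) = 1.2900 * 0.96826449 = 1.24906119
P = C - S*exp(-qT) + K*exp(-rT)
P = 0.1611 - 1.12155670 + 1.24906119 = 0.2886

Answer: Put price = 0.2886


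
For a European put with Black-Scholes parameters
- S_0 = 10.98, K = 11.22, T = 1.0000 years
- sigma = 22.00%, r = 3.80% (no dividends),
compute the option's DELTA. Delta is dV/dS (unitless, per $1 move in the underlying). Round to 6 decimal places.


Answer: Delta = -0.426833

Derivation:
d1 = 0.1844433454; d2 = -0.0355566546
phi(d1) = 0.3922137893; exp(-qT) = 1.0000000000; exp(-rT) = 0.9627129409
N(-d1) = 0.4268328342
Delta = -exp(-qT) * N(-d1) = -1.0000000000 * 0.4268328342 = -0.426833


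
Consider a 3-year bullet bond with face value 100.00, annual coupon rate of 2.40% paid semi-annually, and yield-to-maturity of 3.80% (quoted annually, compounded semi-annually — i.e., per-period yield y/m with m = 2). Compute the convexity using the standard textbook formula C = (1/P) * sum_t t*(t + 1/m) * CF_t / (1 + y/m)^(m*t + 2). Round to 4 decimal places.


Answer: Convexity = 9.7103

Derivation:
Coupon per period c = face * coupon_rate / m = 1.200000
Periods per year m = 2; per-period yield y/m = 0.019000
Number of cashflows N = 6
Cashflows (t years, CF_t, discount factor 1/(1+y/m)^(m*t), PV):
  t = 0.5000: CF_t = 1.200000, DF = 0.981354, PV = 1.177625
  t = 1.0000: CF_t = 1.200000, DF = 0.963056, PV = 1.155667
  t = 1.5000: CF_t = 1.200000, DF = 0.945099, PV = 1.134119
  t = 2.0000: CF_t = 1.200000, DF = 0.927477, PV = 1.112973
  t = 2.5000: CF_t = 1.200000, DF = 0.910184, PV = 1.092221
  t = 3.0000: CF_t = 101.200000, DF = 0.893213, PV = 90.393127
Price P = sum_t PV_t = 96.065732
Convexity numerator sum_t t*(t + 1/m) * CF_t / (1+y/m)^(m*t + 2):
  t = 0.5000: term = 0.567060
  t = 1.0000: term = 1.669459
  t = 1.5000: term = 3.276662
  t = 2.0000: term = 5.359276
  t = 2.5000: term = 7.889023
  t = 3.0000: term = 914.063442
Convexity = (1/P) * sum = 932.824921 / 96.065732 = 9.710278


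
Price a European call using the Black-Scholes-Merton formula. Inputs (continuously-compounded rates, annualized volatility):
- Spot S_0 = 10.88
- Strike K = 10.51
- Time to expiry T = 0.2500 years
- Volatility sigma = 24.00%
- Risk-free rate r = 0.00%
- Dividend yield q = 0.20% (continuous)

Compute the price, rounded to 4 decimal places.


Answer: Price = 0.7143

Derivation:
d1 = (ln(S/K) + (r - q + 0.5*sigma^2) * T) / (sigma * sqrt(T)) = 0.34415880
d2 = d1 - sigma * sqrt(T) = 0.22415880
exp(-rT) = 1.00000000; exp(-qT) = 0.99950012
C = S_0 * exp(-qT) * N(d1) - K * exp(-rT) * N(d2)
N(d1) = 0.63463657; N(d2) = 0.58868313
C = 10.8800 * 0.99950012 * 0.63463657 - 10.5100 * 1.00000000 * 0.58868313 = 0.7143


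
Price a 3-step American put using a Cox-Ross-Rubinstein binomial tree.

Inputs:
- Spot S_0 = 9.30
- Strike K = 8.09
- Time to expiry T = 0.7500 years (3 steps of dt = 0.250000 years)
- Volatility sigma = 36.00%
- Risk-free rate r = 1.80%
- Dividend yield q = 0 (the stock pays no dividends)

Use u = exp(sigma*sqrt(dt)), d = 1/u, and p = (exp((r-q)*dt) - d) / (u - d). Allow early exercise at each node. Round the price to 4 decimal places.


dt = T/N = 0.250000
u = exp(sigma*sqrt(dt)) = 1.197217; d = 1/u = 0.835270
p = (exp((r-q)*dt) - d) / (u - d) = 0.467582
Discount per step: exp(-r*dt) = 0.995510
Stock lattice S(k, i) with i counting down-moves:
  k=0: S(0,0) = 9.3000
  k=1: S(1,0) = 11.1341; S(1,1) = 7.7680
  k=2: S(2,0) = 13.3300; S(2,1) = 9.3000; S(2,2) = 6.4884
  k=3: S(3,0) = 15.9589; S(3,1) = 11.1341; S(3,2) = 7.7680; S(3,3) = 5.4196
Terminal payoffs V(N, i) = max(K - S_T, 0):
  V(3,0) = 0.000000; V(3,1) = 0.000000; V(3,2) = 0.321987; V(3,3) = 2.670441
Backward induction: V(k, i) = exp(-r*dt) * [p * V(k+1, i) + (1-p) * V(k+1, i+1)]; then take max(V_cont, immediate exercise) for American.
  V(2,0) = exp(-r*dt) * [p*0.000000 + (1-p)*0.000000] = 0.000000; exercise = 0.000000; V(2,0) = max -> 0.000000
  V(2,1) = exp(-r*dt) * [p*0.000000 + (1-p)*0.321987] = 0.170662; exercise = 0.000000; V(2,1) = max -> 0.170662
  V(2,2) = exp(-r*dt) * [p*0.321987 + (1-p)*2.670441] = 1.565287; exercise = 1.601610; V(2,2) = max -> 1.601610
  V(1,0) = exp(-r*dt) * [p*0.000000 + (1-p)*0.170662] = 0.090456; exercise = 0.000000; V(1,0) = max -> 0.090456
  V(1,1) = exp(-r*dt) * [p*0.170662 + (1-p)*1.601610] = 0.928338; exercise = 0.321987; V(1,1) = max -> 0.928338
  V(0,0) = exp(-r*dt) * [p*0.090456 + (1-p)*0.928338] = 0.534150; exercise = 0.000000; V(0,0) = max -> 0.534150

Answer: Price = V(0,0) = 0.5342


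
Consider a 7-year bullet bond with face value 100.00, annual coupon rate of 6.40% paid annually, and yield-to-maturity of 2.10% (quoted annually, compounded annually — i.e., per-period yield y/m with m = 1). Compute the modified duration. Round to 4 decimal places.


Answer: Modified duration = 5.8805

Derivation:
Coupon per period c = face * coupon_rate / m = 6.400000
Periods per year m = 1; per-period yield y/m = 0.021000
Number of cashflows N = 7
Cashflows (t years, CF_t, discount factor 1/(1+y/m)^(m*t), PV):
  t = 1.0000: CF_t = 6.400000, DF = 0.979432, PV = 6.268364
  t = 2.0000: CF_t = 6.400000, DF = 0.959287, PV = 6.139436
  t = 3.0000: CF_t = 6.400000, DF = 0.939556, PV = 6.013160
  t = 4.0000: CF_t = 6.400000, DF = 0.920231, PV = 5.889481
  t = 5.0000: CF_t = 6.400000, DF = 0.901304, PV = 5.768345
  t = 6.0000: CF_t = 6.400000, DF = 0.882766, PV = 5.649702
  t = 7.0000: CF_t = 106.400000, DF = 0.864609, PV = 91.994409
Price P = sum_t PV_t = 127.722897
First compute Macaulay numerator sum_t t * PV_t:
  t * PV_t at t = 1.0000: 6.268364
  t * PV_t at t = 2.0000: 12.278872
  t * PV_t at t = 3.0000: 18.039479
  t * PV_t at t = 4.0000: 23.557923
  t * PV_t at t = 5.0000: 28.841727
  t * PV_t at t = 6.0000: 33.898210
  t * PV_t at t = 7.0000: 643.960862
Macaulay duration D = 766.845440 / 127.722897 = 6.003978
Modified duration = D / (1 + y/m) = 6.003978 / (1 + 0.021000) = 5.880488


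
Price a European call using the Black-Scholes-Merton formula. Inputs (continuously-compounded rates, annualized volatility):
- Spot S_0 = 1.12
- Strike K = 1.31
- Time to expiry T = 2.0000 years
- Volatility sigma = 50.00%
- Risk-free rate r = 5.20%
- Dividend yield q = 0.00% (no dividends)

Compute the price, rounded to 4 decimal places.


Answer: Price = 0.2884

Derivation:
d1 = (ln(S/K) + (r - q + 0.5*sigma^2) * T) / (sigma * sqrt(T)) = 0.27902653
d2 = d1 - sigma * sqrt(T) = -0.42808026
exp(-rT) = 0.90122530; exp(-qT) = 1.00000000
C = S_0 * exp(-qT) * N(d1) - K * exp(-rT) * N(d2)
N(d1) = 0.60988777; N(d2) = 0.33429635
C = 1.1200 * 1.00000000 * 0.60988777 - 1.3100 * 0.90122530 * 0.33429635 = 0.2884


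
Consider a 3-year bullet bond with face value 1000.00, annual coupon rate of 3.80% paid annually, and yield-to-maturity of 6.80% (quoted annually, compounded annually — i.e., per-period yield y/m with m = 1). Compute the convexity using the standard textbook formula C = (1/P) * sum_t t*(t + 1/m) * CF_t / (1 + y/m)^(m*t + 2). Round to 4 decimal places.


Answer: Convexity = 9.9916

Derivation:
Coupon per period c = face * coupon_rate / m = 38.000000
Periods per year m = 1; per-period yield y/m = 0.068000
Number of cashflows N = 3
Cashflows (t years, CF_t, discount factor 1/(1+y/m)^(m*t), PV):
  t = 1.0000: CF_t = 38.000000, DF = 0.936330, PV = 35.580524
  t = 2.0000: CF_t = 38.000000, DF = 0.876713, PV = 33.315098
  t = 3.0000: CF_t = 1038.000000, DF = 0.820892, PV = 852.086325
Price P = sum_t PV_t = 920.981947
Convexity numerator sum_t t*(t + 1/m) * CF_t / (1+y/m)^(m*t + 2):
  t = 1.0000: term = 62.387823
  t = 2.0000: term = 175.246695
  t = 3.0000: term = 8964.422895
Convexity = (1/P) * sum = 9202.057413 / 920.981947 = 9.991572


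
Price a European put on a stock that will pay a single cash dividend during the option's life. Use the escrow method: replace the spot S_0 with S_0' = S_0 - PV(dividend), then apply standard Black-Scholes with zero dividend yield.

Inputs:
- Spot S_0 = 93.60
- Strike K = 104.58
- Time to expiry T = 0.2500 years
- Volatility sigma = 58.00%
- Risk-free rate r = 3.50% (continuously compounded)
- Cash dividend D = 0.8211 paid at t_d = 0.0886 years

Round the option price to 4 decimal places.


Answer: Price = 17.5802

Derivation:
PV(D) = D * exp(-r * t_d) = 0.8211 * 0.99690380 = 0.81855771
S_0' = S_0 - PV(D) = 93.6000 - 0.81855771 = 92.78144229
d1 = (ln(S_0'/K) + (r + sigma^2/2)*T) / (sigma*sqrt(T)) = -0.23760581
d2 = d1 - sigma*sqrt(T) = -0.52760581
exp(-rT) = 0.99128817
N(-d1) = 0.59390658; N(-d2) = 0.70111352
P = K * exp(-rT) * N(-d2) - S_0' * N(-d1) = 104.5800 * 0.99128817 * 0.70111352 - 92.78144229 * 0.59390658 = 17.5802


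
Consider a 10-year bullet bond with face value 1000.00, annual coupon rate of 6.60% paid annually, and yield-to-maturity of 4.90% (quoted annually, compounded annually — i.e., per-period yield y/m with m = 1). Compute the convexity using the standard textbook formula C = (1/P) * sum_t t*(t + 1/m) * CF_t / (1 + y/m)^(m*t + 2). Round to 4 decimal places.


Answer: Convexity = 70.9122

Derivation:
Coupon per period c = face * coupon_rate / m = 66.000000
Periods per year m = 1; per-period yield y/m = 0.049000
Number of cashflows N = 10
Cashflows (t years, CF_t, discount factor 1/(1+y/m)^(m*t), PV):
  t = 1.0000: CF_t = 66.000000, DF = 0.953289, PV = 62.917064
  t = 2.0000: CF_t = 66.000000, DF = 0.908760, PV = 59.978135
  t = 3.0000: CF_t = 66.000000, DF = 0.866310, PV = 57.176487
  t = 4.0000: CF_t = 66.000000, DF = 0.825844, PV = 54.505708
  t = 5.0000: CF_t = 66.000000, DF = 0.787268, PV = 51.959683
  t = 6.0000: CF_t = 66.000000, DF = 0.750494, PV = 49.532586
  t = 7.0000: CF_t = 66.000000, DF = 0.715437, PV = 47.218862
  t = 8.0000: CF_t = 66.000000, DF = 0.682018, PV = 45.013215
  t = 9.0000: CF_t = 66.000000, DF = 0.650161, PV = 42.910596
  t = 10.0000: CF_t = 1066.000000, DF = 0.619791, PV = 660.696982
Price P = sum_t PV_t = 1131.909318
Convexity numerator sum_t t*(t + 1/m) * CF_t / (1+y/m)^(m*t + 2):
  t = 1.0000: term = 114.352975
  t = 2.0000: term = 327.034246
  t = 3.0000: term = 623.516199
  t = 4.0000: term = 990.651729
  t = 5.0000: term = 1416.565867
  t = 6.0000: term = 1890.555017
  t = 7.0000: term = 2402.993349
  t = 8.0000: term = 2945.245832
  t = 9.0000: term = 3509.587502
  t = 10.0000: term = 66045.621532
Convexity = (1/P) * sum = 80266.124248 / 1131.909318 = 70.912151


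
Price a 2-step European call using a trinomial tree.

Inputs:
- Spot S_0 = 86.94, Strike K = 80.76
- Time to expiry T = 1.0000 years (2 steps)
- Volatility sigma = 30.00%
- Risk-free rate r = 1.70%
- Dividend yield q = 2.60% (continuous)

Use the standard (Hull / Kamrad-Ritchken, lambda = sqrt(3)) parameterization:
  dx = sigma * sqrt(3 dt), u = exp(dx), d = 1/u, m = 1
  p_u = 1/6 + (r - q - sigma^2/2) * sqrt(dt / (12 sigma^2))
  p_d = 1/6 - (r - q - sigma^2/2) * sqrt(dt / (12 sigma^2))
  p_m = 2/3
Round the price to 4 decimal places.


dt = T/N = 0.500000; dx = sigma*sqrt(3*dt) = 0.367423
u = exp(dx) = 1.444009; d = 1/u = 0.692516
p_u = 0.129924, p_m = 0.666667, p_d = 0.203409
Discount per step: exp(-r*dt) = 0.991536
Stock lattice S(k, j) with j the centered position index:
  k=0: S(0,+0) = 86.9400
  k=1: S(1,-1) = 60.2074; S(1,+0) = 86.9400; S(1,+1) = 125.5422
  k=2: S(2,-2) = 41.6946; S(2,-1) = 60.2074; S(2,+0) = 86.9400; S(2,+1) = 125.5422; S(2,+2) = 181.2841
Terminal payoffs V(N, j) = max(S_T - K, 0):
  V(2,-2) = 0.000000; V(2,-1) = 0.000000; V(2,+0) = 6.180000; V(2,+1) = 44.782166; V(2,+2) = 100.524052
Backward induction: V(k, j) = exp(-r*dt) * [p_u * V(k+1, j+1) + p_m * V(k+1, j) + p_d * V(k+1, j-1)]
  V(1,-1) = exp(-r*dt) * [p_u*6.180000 + p_m*0.000000 + p_d*0.000000] = 0.796136
  V(1,+0) = exp(-r*dt) * [p_u*44.782166 + p_m*6.180000 + p_d*0.000000] = 9.854175
  V(1,+1) = exp(-r*dt) * [p_u*100.524052 + p_m*44.782166 + p_d*6.180000] = 43.798490
  V(0,+0) = exp(-r*dt) * [p_u*43.798490 + p_m*9.854175 + p_d*0.796136] = 12.316742

Answer: Price = V(0,0) = 12.3167


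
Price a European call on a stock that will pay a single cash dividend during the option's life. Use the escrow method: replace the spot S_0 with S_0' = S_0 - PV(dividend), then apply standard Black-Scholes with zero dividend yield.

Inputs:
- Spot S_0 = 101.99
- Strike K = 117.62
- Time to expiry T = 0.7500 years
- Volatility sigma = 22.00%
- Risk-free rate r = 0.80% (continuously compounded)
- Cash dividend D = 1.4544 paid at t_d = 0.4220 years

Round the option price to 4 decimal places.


PV(D) = D * exp(-r * t_d) = 1.4544 * 0.99662969 = 1.44949822
S_0' = S_0 - PV(D) = 101.9900 - 1.44949822 = 100.54050178
d1 = (ln(S_0'/K) + (r + sigma^2/2)*T) / (sigma*sqrt(T)) = -0.69674861
d2 = d1 - sigma*sqrt(T) = -0.88727420
exp(-rT) = 0.99401796
N(d1) = 0.24298006; N(d2) = 0.18746565
C = S_0' * N(d1) - K * exp(-rT) * N(d2) = 100.54050178 * 0.24298006 - 117.6200 * 0.99401796 * 0.18746565 = 2.5115

Answer: Price = 2.5115


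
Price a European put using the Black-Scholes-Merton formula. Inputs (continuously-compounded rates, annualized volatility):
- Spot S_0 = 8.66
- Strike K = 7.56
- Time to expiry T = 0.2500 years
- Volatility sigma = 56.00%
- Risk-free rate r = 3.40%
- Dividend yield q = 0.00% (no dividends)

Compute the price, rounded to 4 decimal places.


Answer: Price = 0.4333

Derivation:
d1 = (ln(S/K) + (r - q + 0.5*sigma^2) * T) / (sigma * sqrt(T)) = 0.65551262
d2 = d1 - sigma * sqrt(T) = 0.37551262
exp(-rT) = 0.99153602; exp(-qT) = 1.00000000
P = K * exp(-rT) * N(-d2) - S_0 * exp(-qT) * N(-d1)
N(-d1) = 0.25606888; N(-d2) = 0.35363963
P = 7.5600 * 0.99153602 * 0.35363963 - 8.6600 * 1.00000000 * 0.25606888 = 0.4333


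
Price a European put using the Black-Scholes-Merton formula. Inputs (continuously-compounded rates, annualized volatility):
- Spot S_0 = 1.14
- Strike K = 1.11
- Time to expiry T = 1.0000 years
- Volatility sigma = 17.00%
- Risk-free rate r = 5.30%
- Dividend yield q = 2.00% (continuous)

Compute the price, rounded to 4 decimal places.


d1 = (ln(S/K) + (r - q + 0.5*sigma^2) * T) / (sigma * sqrt(T)) = 0.43598969
d2 = d1 - sigma * sqrt(T) = 0.26598969
exp(-rT) = 0.94838001; exp(-qT) = 0.98019867
P = K * exp(-rT) * N(-d2) - S_0 * exp(-qT) * N(-d1)
N(-d1) = 0.33142211; N(-d2) = 0.39512358
P = 1.1100 * 0.94838001 * 0.39512358 - 1.1400 * 0.98019867 * 0.33142211 = 0.0456

Answer: Price = 0.0456


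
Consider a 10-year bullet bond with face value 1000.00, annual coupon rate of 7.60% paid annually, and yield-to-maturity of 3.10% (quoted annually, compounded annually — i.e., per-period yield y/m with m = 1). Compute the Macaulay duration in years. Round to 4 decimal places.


Coupon per period c = face * coupon_rate / m = 76.000000
Periods per year m = 1; per-period yield y/m = 0.031000
Number of cashflows N = 10
Cashflows (t years, CF_t, discount factor 1/(1+y/m)^(m*t), PV):
  t = 1.0000: CF_t = 76.000000, DF = 0.969932, PV = 73.714840
  t = 2.0000: CF_t = 76.000000, DF = 0.940768, PV = 71.498390
  t = 3.0000: CF_t = 76.000000, DF = 0.912481, PV = 69.348584
  t = 4.0000: CF_t = 76.000000, DF = 0.885045, PV = 67.263418
  t = 5.0000: CF_t = 76.000000, DF = 0.858434, PV = 65.240948
  t = 6.0000: CF_t = 76.000000, DF = 0.832622, PV = 63.279290
  t = 7.0000: CF_t = 76.000000, DF = 0.807587, PV = 61.376615
  t = 8.0000: CF_t = 76.000000, DF = 0.783305, PV = 59.531150
  t = 9.0000: CF_t = 76.000000, DF = 0.759752, PV = 57.741173
  t = 10.0000: CF_t = 1076.000000, DF = 0.736908, PV = 792.913146
Price P = sum_t PV_t = 1381.907555
Macaulay numerator sum_t t * PV_t:
  t * PV_t at t = 1.0000: 73.714840
  t * PV_t at t = 2.0000: 142.996780
  t * PV_t at t = 3.0000: 208.045751
  t * PV_t at t = 4.0000: 269.053671
  t * PV_t at t = 5.0000: 326.204742
  t * PV_t at t = 6.0000: 379.675743
  t * PV_t at t = 7.0000: 429.636307
  t * PV_t at t = 8.0000: 476.249198
  t * PV_t at t = 9.0000: 519.670560
  t * PV_t at t = 10.0000: 7929.131465
Macaulay duration D = (sum_t t * PV_t) / P = 10754.379057 / 1381.907555 = 7.782271

Answer: Macaulay duration = 7.7823 years


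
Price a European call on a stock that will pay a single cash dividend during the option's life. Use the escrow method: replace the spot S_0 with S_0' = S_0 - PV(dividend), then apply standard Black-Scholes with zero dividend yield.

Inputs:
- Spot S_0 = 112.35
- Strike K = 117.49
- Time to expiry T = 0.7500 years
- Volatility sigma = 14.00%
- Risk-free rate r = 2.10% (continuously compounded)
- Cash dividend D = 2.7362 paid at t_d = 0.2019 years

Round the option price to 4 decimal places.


PV(D) = D * exp(-r * t_d) = 2.7362 * 0.99576908 = 2.72462334
S_0' = S_0 - PV(D) = 112.3500 - 2.72462334 = 109.62537666
d1 = (ln(S_0'/K) + (r + sigma^2/2)*T) / (sigma*sqrt(T)) = -0.38092199
d2 = d1 - sigma*sqrt(T) = -0.50216555
exp(-rT) = 0.98437338
N(d1) = 0.35163057; N(d2) = 0.30777554
C = S_0' * N(d1) - K * exp(-rT) * N(d2) = 109.62537666 * 0.35163057 - 117.4900 * 0.98437338 * 0.30777554 = 2.9522

Answer: Price = 2.9522


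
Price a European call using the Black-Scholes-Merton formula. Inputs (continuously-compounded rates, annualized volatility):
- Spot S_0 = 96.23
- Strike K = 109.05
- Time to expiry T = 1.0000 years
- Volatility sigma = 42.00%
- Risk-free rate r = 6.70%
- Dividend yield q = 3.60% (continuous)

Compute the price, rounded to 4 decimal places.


d1 = (ln(S/K) + (r - q + 0.5*sigma^2) * T) / (sigma * sqrt(T)) = -0.01396508
d2 = d1 - sigma * sqrt(T) = -0.43396508
exp(-rT) = 0.93519520; exp(-qT) = 0.96464029
C = S_0 * exp(-qT) * N(d1) - K * exp(-rT) * N(d2)
N(d1) = 0.49442892; N(d2) = 0.33215690
C = 96.2300 * 0.96464029 * 0.49442892 - 109.0500 * 0.93519520 * 0.33215690 = 12.0221

Answer: Price = 12.0221


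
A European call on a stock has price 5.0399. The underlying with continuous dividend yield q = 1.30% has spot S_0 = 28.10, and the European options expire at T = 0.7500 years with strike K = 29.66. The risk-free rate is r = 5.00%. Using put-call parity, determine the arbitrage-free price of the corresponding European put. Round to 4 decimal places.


Put-call parity: C - P = S_0 * exp(-qT) - K * exp(-rT).
S_0 * exp(-qT) = 28.1000 * 0.99029738 = 27.82735630
K * exp(-rT) = 29.6600 * 0.96319442 = 28.56834643
P = C - S*exp(-qT) + K*exp(-rT)
P = 5.0399 - 27.82735630 + 28.56834643 = 5.7809

Answer: Put price = 5.7809


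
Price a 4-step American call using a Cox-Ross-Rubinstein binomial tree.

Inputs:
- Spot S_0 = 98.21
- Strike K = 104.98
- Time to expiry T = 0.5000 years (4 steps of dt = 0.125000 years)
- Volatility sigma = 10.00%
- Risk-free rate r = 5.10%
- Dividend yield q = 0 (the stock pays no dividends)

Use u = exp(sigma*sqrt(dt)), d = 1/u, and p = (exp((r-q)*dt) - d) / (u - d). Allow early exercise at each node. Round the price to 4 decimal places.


Answer: Price = V(0,0) = 1.0455

Derivation:
dt = T/N = 0.125000
u = exp(sigma*sqrt(dt)) = 1.035988; d = 1/u = 0.965262
p = (exp((r-q)*dt) - d) / (u - d) = 0.581587
Discount per step: exp(-r*dt) = 0.993645
Stock lattice S(k, i) with i counting down-moves:
  k=0: S(0,0) = 98.2100
  k=1: S(1,0) = 101.7444; S(1,1) = 94.7984
  k=2: S(2,0) = 105.4059; S(2,1) = 98.2100; S(2,2) = 91.5053
  k=3: S(3,0) = 109.1992; S(3,1) = 101.7444; S(3,2) = 94.7984; S(3,3) = 88.3267
  k=4: S(4,0) = 113.1291; S(4,1) = 105.4059; S(4,2) = 98.2100; S(4,3) = 91.5053; S(4,4) = 85.2584
Terminal payoffs V(N, i) = max(S_T - K, 0):
  V(4,0) = 8.149072; V(4,1) = 0.425912; V(4,2) = 0.000000; V(4,3) = 0.000000; V(4,4) = 0.000000
Backward induction: V(k, i) = exp(-r*dt) * [p * V(k+1, i) + (1-p) * V(k+1, i+1)]; then take max(V_cont, immediate exercise) for American.
  V(3,0) = exp(-r*dt) * [p*8.149072 + (1-p)*0.425912] = 4.886354; exercise = 4.219235; V(3,0) = max -> 4.886354
  V(3,1) = exp(-r*dt) * [p*0.425912 + (1-p)*0.000000] = 0.246131; exercise = 0.000000; V(3,1) = max -> 0.246131
  V(3,2) = exp(-r*dt) * [p*0.000000 + (1-p)*0.000000] = 0.000000; exercise = 0.000000; V(3,2) = max -> 0.000000
  V(3,3) = exp(-r*dt) * [p*0.000000 + (1-p)*0.000000] = 0.000000; exercise = 0.000000; V(3,3) = max -> 0.000000
  V(2,0) = exp(-r*dt) * [p*4.886354 + (1-p)*0.246131] = 2.926112; exercise = 0.425912; V(2,0) = max -> 2.926112
  V(2,1) = exp(-r*dt) * [p*0.246131 + (1-p)*0.000000] = 0.142237; exercise = 0.000000; V(2,1) = max -> 0.142237
  V(2,2) = exp(-r*dt) * [p*0.000000 + (1-p)*0.000000] = 0.000000; exercise = 0.000000; V(2,2) = max -> 0.000000
  V(1,0) = exp(-r*dt) * [p*2.926112 + (1-p)*0.142237] = 1.750111; exercise = 0.000000; V(1,0) = max -> 1.750111
  V(1,1) = exp(-r*dt) * [p*0.142237 + (1-p)*0.000000] = 0.082197; exercise = 0.000000; V(1,1) = max -> 0.082197
  V(0,0) = exp(-r*dt) * [p*1.750111 + (1-p)*0.082197] = 1.045548; exercise = 0.000000; V(0,0) = max -> 1.045548


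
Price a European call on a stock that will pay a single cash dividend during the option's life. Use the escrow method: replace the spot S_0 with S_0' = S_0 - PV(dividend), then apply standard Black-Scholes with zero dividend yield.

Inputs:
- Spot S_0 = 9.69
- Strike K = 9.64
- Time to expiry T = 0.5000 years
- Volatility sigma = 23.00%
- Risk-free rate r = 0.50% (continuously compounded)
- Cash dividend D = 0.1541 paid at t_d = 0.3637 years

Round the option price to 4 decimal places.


PV(D) = D * exp(-r * t_d) = 0.1541 * 0.99818315 = 0.15382002
S_0' = S_0 - PV(D) = 9.6900 - 0.15382002 = 9.53617998
d1 = (ln(S_0'/K) + (r + sigma^2/2)*T) / (sigma*sqrt(T)) = 0.03010968
d2 = d1 - sigma*sqrt(T) = -0.13252488
exp(-rT) = 0.99750312
N(d1) = 0.51201021; N(d2) = 0.44728457
C = S_0' * N(d1) - K * exp(-rT) * N(d2) = 9.53617998 * 0.51201021 - 9.6400 * 0.99750312 * 0.44728457 = 0.5816

Answer: Price = 0.5816
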